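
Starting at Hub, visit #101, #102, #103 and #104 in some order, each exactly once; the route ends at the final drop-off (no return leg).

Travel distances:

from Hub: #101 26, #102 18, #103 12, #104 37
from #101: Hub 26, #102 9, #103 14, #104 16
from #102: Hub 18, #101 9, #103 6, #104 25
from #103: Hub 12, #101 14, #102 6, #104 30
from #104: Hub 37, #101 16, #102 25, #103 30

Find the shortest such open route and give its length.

There are 4! = 24 possible orderings.
Hub - #101 - #102 - #103 - #104: 26+9+6+30 = 71
Hub - #101 - #102 - #104 - #103: 26+9+25+30 = 90
Hub - #101 - #103 - #102 - #104: 26+14+6+25 = 71
Hub - #101 - #103 - #104 - #102: 26+14+30+25 = 95
Hub - #101 - #104 - #102 - #103: 26+16+25+6 = 73
Hub - #101 - #104 - #103 - #102: 26+16+30+6 = 78
Hub - #102 - #101 - #103 - #104: 18+9+14+30 = 71
Hub - #102 - #101 - #104 - #103: 18+9+16+30 = 73
Hub - #102 - #103 - #101 - #104: 18+6+14+16 = 54
Hub - #102 - #103 - #104 - #101: 18+6+30+16 = 70
Hub - #102 - #104 - #101 - #103: 18+25+16+14 = 73
Hub - #102 - #104 - #103 - #101: 18+25+30+14 = 87
Hub - #103 - #101 - #102 - #104: 12+14+9+25 = 60
Hub - #103 - #101 - #104 - #102: 12+14+16+25 = 67
… (10 more)
Hub - #103 - #102 - #101 - #104: 12+6+9+16 = 43  ← best
The minimum is 43.
One shortest path: Hub → #103 → #102 → #101 → #104.

Minimum one-way distance = 43.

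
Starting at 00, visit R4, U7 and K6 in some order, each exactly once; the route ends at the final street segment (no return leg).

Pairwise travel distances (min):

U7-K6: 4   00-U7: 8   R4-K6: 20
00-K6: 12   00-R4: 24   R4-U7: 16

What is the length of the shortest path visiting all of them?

There are 3! = 6 possible orderings.
00 → R4 → U7 → K6: 24+16+4 = 44
00 → R4 → K6 → U7: 24+20+4 = 48
00 → U7 → R4 → K6: 8+16+20 = 44
00 → U7 → K6 → R4: 8+4+20 = 32
00 → K6 → R4 → U7: 12+20+16 = 48
00 → K6 → U7 → R4: 12+4+16 = 32
The minimum is 32.
One shortest path: 00 → U7 → K6 → R4.

32 min — the minimum one-way total.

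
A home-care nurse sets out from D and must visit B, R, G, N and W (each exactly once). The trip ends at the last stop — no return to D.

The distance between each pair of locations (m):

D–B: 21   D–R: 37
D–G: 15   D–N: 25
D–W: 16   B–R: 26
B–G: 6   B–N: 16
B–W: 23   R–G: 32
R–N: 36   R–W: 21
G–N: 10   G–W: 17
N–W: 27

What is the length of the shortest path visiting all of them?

79 m — the minimum one-way total.

There are 5! = 120 possible orderings.
D - B - R - G - N - W: 21+26+32+10+27 = 116
D - B - R - G - W - N: 21+26+32+17+27 = 123
D - B - R - N - G - W: 21+26+36+10+17 = 110
D - B - R - N - W - G: 21+26+36+27+17 = 127
D - B - R - W - G - N: 21+26+21+17+10 = 95
D - B - R - W - N - G: 21+26+21+27+10 = 105
D - B - G - R - N - W: 21+6+32+36+27 = 122
D - B - G - R - W - N: 21+6+32+21+27 = 107
D - B - G - N - R - W: 21+6+10+36+21 = 94
D - B - G - N - W - R: 21+6+10+27+21 = 85
D - B - G - W - R - N: 21+6+17+21+36 = 101
D - B - G - W - N - R: 21+6+17+27+36 = 107
D - B - N - R - G - W: 21+16+36+32+17 = 122
D - B - N - R - W - G: 21+16+36+21+17 = 111
… (106 more)
D - W - R - B - G - N: 16+21+26+6+10 = 79  ← best
The minimum is 79.
One shortest path: D → W → R → B → G → N.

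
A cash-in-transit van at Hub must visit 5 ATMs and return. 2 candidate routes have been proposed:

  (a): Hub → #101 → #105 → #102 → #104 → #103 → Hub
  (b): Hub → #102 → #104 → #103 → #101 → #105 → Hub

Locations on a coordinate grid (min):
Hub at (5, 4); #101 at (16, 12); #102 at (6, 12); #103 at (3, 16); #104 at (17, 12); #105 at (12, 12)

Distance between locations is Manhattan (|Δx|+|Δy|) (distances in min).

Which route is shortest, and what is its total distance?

(a): 19 + 4 + 6 + 11 + 18 + 14 = 72
(b): 9 + 11 + 18 + 17 + 4 + 15 = 74

Shortest is (a), total 72 min.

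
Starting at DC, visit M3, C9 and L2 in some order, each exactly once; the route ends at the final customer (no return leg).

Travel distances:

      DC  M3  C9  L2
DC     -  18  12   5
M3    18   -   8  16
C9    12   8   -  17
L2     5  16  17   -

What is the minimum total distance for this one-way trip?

Shortest open route: 29.

There are 3! = 6 possible orderings.
DC→M3→C9→L2: 18+8+17 = 43
DC→M3→L2→C9: 18+16+17 = 51
DC→C9→M3→L2: 12+8+16 = 36
DC→C9→L2→M3: 12+17+16 = 45
DC→L2→M3→C9: 5+16+8 = 29
DC→L2→C9→M3: 5+17+8 = 30
The minimum is 29.
One shortest path: DC → L2 → M3 → C9.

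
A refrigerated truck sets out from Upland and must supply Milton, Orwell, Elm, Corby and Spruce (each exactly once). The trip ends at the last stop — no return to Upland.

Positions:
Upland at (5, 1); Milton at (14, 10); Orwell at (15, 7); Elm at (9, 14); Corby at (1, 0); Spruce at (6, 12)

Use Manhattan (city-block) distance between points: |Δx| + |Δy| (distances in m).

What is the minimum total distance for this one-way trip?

There are 5! = 120 possible orderings.
Upland → Milton → Orwell → Elm → Corby → Spruce: 18+4+13+22+17 = 74
Upland → Milton → Orwell → Elm → Spruce → Corby: 18+4+13+5+17 = 57
Upland → Milton → Orwell → Corby → Elm → Spruce: 18+4+21+22+5 = 70
Upland → Milton → Orwell → Corby → Spruce → Elm: 18+4+21+17+5 = 65
Upland → Milton → Orwell → Spruce → Elm → Corby: 18+4+14+5+22 = 63
Upland → Milton → Orwell → Spruce → Corby → Elm: 18+4+14+17+22 = 75
Upland → Milton → Elm → Orwell → Corby → Spruce: 18+9+13+21+17 = 78
Upland → Milton → Elm → Orwell → Spruce → Corby: 18+9+13+14+17 = 71
Upland → Milton → Elm → Corby → Orwell → Spruce: 18+9+22+21+14 = 84
Upland → Milton → Elm → Corby → Spruce → Orwell: 18+9+22+17+14 = 80
Upland → Milton → Elm → Spruce → Orwell → Corby: 18+9+5+14+21 = 67
Upland → Milton → Elm → Spruce → Corby → Orwell: 18+9+5+17+21 = 70
Upland → Milton → Corby → Orwell → Elm → Spruce: 18+23+21+13+5 = 80
Upland → Milton → Corby → Orwell → Spruce → Elm: 18+23+21+14+5 = 81
… (106 more)
Upland → Corby → Spruce → Elm → Milton → Orwell: 5+17+5+9+4 = 40  ← best
The minimum is 40.
One shortest path: Upland → Corby → Spruce → Elm → Milton → Orwell.

Shortest open route: 40 m.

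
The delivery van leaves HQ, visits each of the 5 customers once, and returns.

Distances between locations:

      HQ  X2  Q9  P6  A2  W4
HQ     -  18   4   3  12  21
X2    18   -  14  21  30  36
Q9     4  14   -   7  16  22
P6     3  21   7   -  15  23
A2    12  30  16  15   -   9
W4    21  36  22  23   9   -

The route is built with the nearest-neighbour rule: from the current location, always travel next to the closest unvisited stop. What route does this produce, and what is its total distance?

84 along HQ → P6 → Q9 → X2 → A2 → W4 → HQ.

HQ → [P6:3 / Q9:4 / A2:12 / X2:18 / W4:21] → P6 (3)
P6 → [Q9:7 / A2:15 / X2:21 / W4:23] → Q9 (7)
Q9 → [X2:14 / A2:16 / W4:22] → X2 (14)
X2 → [A2:30 / W4:36] → A2 (30)
A2 → [W4:9] → W4 (9)
Return W4→HQ: 21.
Total = 3 + 7 + 14 + 30 + 9 + 21 = 84.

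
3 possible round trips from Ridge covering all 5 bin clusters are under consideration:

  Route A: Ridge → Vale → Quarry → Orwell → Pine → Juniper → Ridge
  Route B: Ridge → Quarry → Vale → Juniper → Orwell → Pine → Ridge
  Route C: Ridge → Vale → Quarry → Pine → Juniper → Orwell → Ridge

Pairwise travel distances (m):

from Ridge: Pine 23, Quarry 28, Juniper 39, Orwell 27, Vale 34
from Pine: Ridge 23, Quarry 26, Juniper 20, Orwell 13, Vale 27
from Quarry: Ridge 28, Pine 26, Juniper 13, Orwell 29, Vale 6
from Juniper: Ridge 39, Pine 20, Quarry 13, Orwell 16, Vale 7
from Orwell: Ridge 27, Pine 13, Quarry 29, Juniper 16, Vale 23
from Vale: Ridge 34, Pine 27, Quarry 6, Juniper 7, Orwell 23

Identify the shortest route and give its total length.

Route A: 34 + 6 + 29 + 13 + 20 + 39 = 141
Route B: 28 + 6 + 7 + 16 + 13 + 23 = 93
Route C: 34 + 6 + 26 + 20 + 16 + 27 = 129

Shortest is Route B, total 93 m.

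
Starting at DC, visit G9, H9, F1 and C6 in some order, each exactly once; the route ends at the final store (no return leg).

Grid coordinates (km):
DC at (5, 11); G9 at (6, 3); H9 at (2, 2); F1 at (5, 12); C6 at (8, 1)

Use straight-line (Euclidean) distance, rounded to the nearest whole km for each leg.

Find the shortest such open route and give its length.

There are 4! = 24 possible orderings.
DC → G9 → H9 → F1 → C6: 8+4+10+11 = 33
DC → G9 → H9 → C6 → F1: 8+4+6+11 = 29
DC → G9 → F1 → H9 → C6: 8+9+10+6 = 33
DC → G9 → F1 → C6 → H9: 8+9+11+6 = 34
DC → G9 → C6 → H9 → F1: 8+3+6+10 = 27
DC → G9 → C6 → F1 → H9: 8+3+11+10 = 32
DC → H9 → G9 → F1 → C6: 9+4+9+11 = 33
DC → H9 → G9 → C6 → F1: 9+4+3+11 = 27
DC → H9 → F1 → G9 → C6: 9+10+9+3 = 31
DC → H9 → F1 → C6 → G9: 9+10+11+3 = 33
DC → H9 → C6 → G9 → F1: 9+6+3+9 = 27
DC → H9 → C6 → F1 → G9: 9+6+11+9 = 35
DC → F1 → G9 → H9 → C6: 1+9+4+6 = 20
DC → F1 → G9 → C6 → H9: 1+9+3+6 = 19
… (10 more)
DC → F1 → H9 → G9 → C6: 1+10+4+3 = 18  ← best
The minimum is 18.
One shortest path: DC → F1 → H9 → G9 → C6.

Shortest open route: 18 km.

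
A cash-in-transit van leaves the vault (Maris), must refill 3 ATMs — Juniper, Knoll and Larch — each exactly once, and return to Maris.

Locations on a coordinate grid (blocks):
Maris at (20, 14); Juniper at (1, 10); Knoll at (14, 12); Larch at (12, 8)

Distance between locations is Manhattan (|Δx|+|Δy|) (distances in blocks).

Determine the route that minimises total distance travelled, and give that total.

With 3 stops there are 3!/2 = 3 distinct round trips (a route and its reverse cost the same).
Maris → Juniper → Knoll → Larch → Maris: 23+15+6+14 = 58
Maris → Juniper → Larch → Knoll → Maris: 23+13+6+8 = 50
Maris → Knoll → Juniper → Larch → Maris: 8+15+13+14 = 50
The minimum is 50.
One optimal route: Maris → Juniper → Larch → Knoll → Maris (or its reverse).

50 blocks — the shortest possible round trip.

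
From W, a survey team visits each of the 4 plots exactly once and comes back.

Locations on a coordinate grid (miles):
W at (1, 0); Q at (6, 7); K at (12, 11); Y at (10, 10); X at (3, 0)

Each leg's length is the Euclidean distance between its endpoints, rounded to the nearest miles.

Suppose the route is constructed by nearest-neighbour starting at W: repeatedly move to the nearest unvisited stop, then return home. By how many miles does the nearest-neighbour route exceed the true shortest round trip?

The nearest-neighbour route is 1 miles longer than optimal.

From W: X=2, Q=9, Y=13, K=16 → choose X (2).
From X: Q=8, Y=12, K=14 → choose Q (8).
From Q: Y=5, K=7 → choose Y (5).
From Y: K=2 → choose K (2).
NN route W → X → Q → Y → K → W costs 33.
Optimal: W → Q → K → Y → X → W costs 32 (by enumerating all 12 distinct tours).
Excess = 33 − 32 = 1.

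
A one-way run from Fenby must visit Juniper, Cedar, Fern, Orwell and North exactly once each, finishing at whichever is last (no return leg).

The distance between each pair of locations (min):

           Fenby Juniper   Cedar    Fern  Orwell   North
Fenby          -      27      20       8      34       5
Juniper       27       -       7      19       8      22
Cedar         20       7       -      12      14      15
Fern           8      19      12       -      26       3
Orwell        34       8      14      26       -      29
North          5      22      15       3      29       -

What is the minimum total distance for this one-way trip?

There are 5! = 120 possible orderings.
Fenby - Juniper - Cedar - Fern - Orwell - North: 27+7+12+26+29 = 101
Fenby - Juniper - Cedar - Fern - North - Orwell: 27+7+12+3+29 = 78
Fenby - Juniper - Cedar - Orwell - Fern - North: 27+7+14+26+3 = 77
Fenby - Juniper - Cedar - Orwell - North - Fern: 27+7+14+29+3 = 80
Fenby - Juniper - Cedar - North - Fern - Orwell: 27+7+15+3+26 = 78
Fenby - Juniper - Cedar - North - Orwell - Fern: 27+7+15+29+26 = 104
Fenby - Juniper - Fern - Cedar - Orwell - North: 27+19+12+14+29 = 101
Fenby - Juniper - Fern - Cedar - North - Orwell: 27+19+12+15+29 = 102
Fenby - Juniper - Fern - Orwell - Cedar - North: 27+19+26+14+15 = 101
Fenby - Juniper - Fern - Orwell - North - Cedar: 27+19+26+29+15 = 116
Fenby - Juniper - Fern - North - Cedar - Orwell: 27+19+3+15+14 = 78
Fenby - Juniper - Fern - North - Orwell - Cedar: 27+19+3+29+14 = 92
Fenby - Juniper - Orwell - Cedar - Fern - North: 27+8+14+12+3 = 64
Fenby - Juniper - Orwell - Cedar - North - Fern: 27+8+14+15+3 = 67
… (106 more)
Fenby - North - Fern - Cedar - Juniper - Orwell: 5+3+12+7+8 = 35  ← best
The minimum is 35.
One shortest path: Fenby → North → Fern → Cedar → Juniper → Orwell.

35 min — the minimum one-way total.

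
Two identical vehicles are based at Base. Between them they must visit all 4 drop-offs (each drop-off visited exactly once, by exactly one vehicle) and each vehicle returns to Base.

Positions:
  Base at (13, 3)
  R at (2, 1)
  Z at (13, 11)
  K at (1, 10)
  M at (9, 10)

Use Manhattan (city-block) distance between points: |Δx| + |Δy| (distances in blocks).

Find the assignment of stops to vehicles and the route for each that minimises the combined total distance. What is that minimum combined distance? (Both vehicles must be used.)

Minimum combined distance: 58 blocks.

Try each way of splitting the stops between the two vehicles (each non-empty) and, for each split, find the best tour for each vehicle:
  {R} + {Z, K, M}: 26 + 40 = 66
  {Z} + {R, K, M}: 16 + 42 = 58
  {R, Z} + {K, M}: 42 + 38 = 80
  {K} + {R, Z, M}: 38 + 42 = 80
  {R, K} + {Z, M}: 42 + 24 = 66
  {Z, K} + {R, M}: 40 + 40 = 80
  … (7 splits in total)
Best: vehicle 1 Base → Z → Base = 16; vehicle 2 Base → R → K → M → Base = 42; combined 58.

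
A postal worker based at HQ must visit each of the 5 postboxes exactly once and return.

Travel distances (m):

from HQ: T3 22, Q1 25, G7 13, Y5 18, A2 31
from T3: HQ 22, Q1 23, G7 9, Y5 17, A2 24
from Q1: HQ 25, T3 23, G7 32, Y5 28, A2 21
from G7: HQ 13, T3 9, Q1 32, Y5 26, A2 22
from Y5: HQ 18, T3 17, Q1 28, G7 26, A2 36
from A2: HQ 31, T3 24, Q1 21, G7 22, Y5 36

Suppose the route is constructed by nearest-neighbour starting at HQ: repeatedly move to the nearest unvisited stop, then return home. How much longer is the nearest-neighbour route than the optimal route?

HQ: G7=13, Y5=18, T3=22, Q1=25, A2=31 ⇒ G7
G7: T3=9, A2=22, Y5=26, Q1=32 ⇒ T3
T3: Y5=17, Q1=23, A2=24 ⇒ Y5
Y5: Q1=28, A2=36 ⇒ Q1
Q1: A2=21 ⇒ A2
NN route HQ → G7 → T3 → Y5 → Q1 → A2 → HQ costs 119.
Optimal: HQ → Q1 → A2 → G7 → T3 → Y5 → HQ costs 112 (by enumerating all 60 distinct tours).
Excess = 119 − 112 = 7.

7 m longer than the optimal tour.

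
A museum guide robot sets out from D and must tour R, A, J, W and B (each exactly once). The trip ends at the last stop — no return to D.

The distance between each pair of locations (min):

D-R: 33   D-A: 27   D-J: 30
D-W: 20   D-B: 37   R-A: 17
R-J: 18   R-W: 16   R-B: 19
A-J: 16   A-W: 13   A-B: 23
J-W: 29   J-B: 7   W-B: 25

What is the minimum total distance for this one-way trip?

There are 5! = 120 possible orderings.
D - R - A - J - W - B: 33+17+16+29+25 = 120
D - R - A - J - B - W: 33+17+16+7+25 = 98
D - R - A - W - J - B: 33+17+13+29+7 = 99
D - R - A - W - B - J: 33+17+13+25+7 = 95
D - R - A - B - J - W: 33+17+23+7+29 = 109
D - R - A - B - W - J: 33+17+23+25+29 = 127
D - R - J - A - W - B: 33+18+16+13+25 = 105
D - R - J - A - B - W: 33+18+16+23+25 = 115
D - R - J - W - A - B: 33+18+29+13+23 = 116
D - R - J - W - B - A: 33+18+29+25+23 = 128
D - R - J - B - A - W: 33+18+7+23+13 = 94
D - R - J - B - W - A: 33+18+7+25+13 = 96
D - R - W - A - J - B: 33+16+13+16+7 = 85
D - R - W - A - B - J: 33+16+13+23+7 = 92
… (106 more)
D - W - A - R - J - B: 20+13+17+18+7 = 75  ← best
The minimum is 75.
One shortest path: D → W → A → R → J → B.

Shortest open route: 75 min.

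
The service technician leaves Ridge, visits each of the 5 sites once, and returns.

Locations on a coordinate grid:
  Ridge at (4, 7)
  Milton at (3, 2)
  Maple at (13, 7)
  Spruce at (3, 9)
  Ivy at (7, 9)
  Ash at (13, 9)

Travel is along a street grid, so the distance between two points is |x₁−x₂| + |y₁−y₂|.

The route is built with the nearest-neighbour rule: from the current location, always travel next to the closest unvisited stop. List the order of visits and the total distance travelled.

Ridge → [Spruce:3 / Ivy:5 / Milton:6 / Maple:9 / Ash:11] → Spruce (3)
Spruce → [Ivy:4 / Milton:7 / Ash:10 / Maple:12] → Ivy (4)
Ivy → [Ash:6 / Maple:8 / Milton:11] → Ash (6)
Ash → [Maple:2 / Milton:17] → Maple (2)
Maple → [Milton:15] → Milton (15)
Return Milton→Ridge: 6.
Total = 3 + 4 + 6 + 2 + 15 + 6 = 36.

Nearest-neighbour total = 36; route Ridge → Spruce → Ivy → Ash → Maple → Milton → Ridge.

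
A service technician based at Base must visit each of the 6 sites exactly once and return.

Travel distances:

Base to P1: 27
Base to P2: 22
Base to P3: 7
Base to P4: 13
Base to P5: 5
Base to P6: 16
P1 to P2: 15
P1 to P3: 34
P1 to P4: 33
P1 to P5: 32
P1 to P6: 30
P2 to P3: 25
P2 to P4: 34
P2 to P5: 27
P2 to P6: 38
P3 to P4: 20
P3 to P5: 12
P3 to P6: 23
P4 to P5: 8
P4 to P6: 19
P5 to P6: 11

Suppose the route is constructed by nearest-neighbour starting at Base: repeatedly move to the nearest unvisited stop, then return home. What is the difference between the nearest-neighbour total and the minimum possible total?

From Base: P5=5, P3=7, P4=13, P6=16, P2=22, P1=27 → choose P5 (5).
From P5: P4=8, P6=11, P3=12, P2=27, P1=32 → choose P4 (8).
From P4: P6=19, P3=20, P1=33, P2=34 → choose P6 (19).
From P6: P3=23, P1=30, P2=38 → choose P3 (23).
From P3: P2=25, P1=34 → choose P2 (25).
From P2: P1=15 → choose P1 (15).
NN route Base → P5 → P4 → P6 → P3 → P2 → P1 → Base costs 122.
Optimal: Base → P3 → P2 → P1 → P6 → P4 → P5 → Base costs 109 (by enumerating all 360 distinct tours).
Excess = 122 − 109 = 13.

Excess over optimum: 13.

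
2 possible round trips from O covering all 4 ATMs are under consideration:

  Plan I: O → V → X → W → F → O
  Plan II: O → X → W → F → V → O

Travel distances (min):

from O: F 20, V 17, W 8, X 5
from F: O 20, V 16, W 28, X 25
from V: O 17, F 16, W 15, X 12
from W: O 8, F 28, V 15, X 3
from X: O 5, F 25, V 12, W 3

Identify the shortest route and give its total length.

Shortest is Plan II, total 69 min.

Plan I: 17 + 12 + 3 + 28 + 20 = 80
Plan II: 5 + 3 + 28 + 16 + 17 = 69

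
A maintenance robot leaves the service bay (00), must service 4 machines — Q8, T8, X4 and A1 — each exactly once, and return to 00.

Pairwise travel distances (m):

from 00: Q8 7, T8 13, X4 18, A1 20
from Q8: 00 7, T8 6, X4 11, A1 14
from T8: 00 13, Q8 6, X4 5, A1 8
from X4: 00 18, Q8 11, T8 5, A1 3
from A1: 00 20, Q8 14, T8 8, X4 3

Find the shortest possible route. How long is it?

00-Q8-T8-X4-A1-00: 7+6+5+3+20 = 41
00-Q8-T8-A1-X4-00: 7+6+8+3+18 = 42
00-Q8-X4-T8-A1-00: 7+11+5+8+20 = 51
00-Q8-X4-A1-T8-00: 7+11+3+8+13 = 42
00-Q8-A1-T8-X4-00: 7+14+8+5+18 = 52
00-Q8-A1-X4-T8-00: 7+14+3+5+13 = 42
00-T8-Q8-X4-A1-00: 13+6+11+3+20 = 53
00-T8-Q8-A1-X4-00: 13+6+14+3+18 = 54
00-T8-X4-Q8-A1-00: 13+5+11+14+20 = 63
00-T8-A1-Q8-X4-00: 13+8+14+11+18 = 64
00-X4-Q8-T8-A1-00: 18+11+6+8+20 = 63
00-X4-T8-Q8-A1-00: 18+5+6+14+20 = 63
The minimum is 41.
One optimal route: 00 → Q8 → T8 → X4 → A1 → 00 (or its reverse).

Minimum total distance: 41 m.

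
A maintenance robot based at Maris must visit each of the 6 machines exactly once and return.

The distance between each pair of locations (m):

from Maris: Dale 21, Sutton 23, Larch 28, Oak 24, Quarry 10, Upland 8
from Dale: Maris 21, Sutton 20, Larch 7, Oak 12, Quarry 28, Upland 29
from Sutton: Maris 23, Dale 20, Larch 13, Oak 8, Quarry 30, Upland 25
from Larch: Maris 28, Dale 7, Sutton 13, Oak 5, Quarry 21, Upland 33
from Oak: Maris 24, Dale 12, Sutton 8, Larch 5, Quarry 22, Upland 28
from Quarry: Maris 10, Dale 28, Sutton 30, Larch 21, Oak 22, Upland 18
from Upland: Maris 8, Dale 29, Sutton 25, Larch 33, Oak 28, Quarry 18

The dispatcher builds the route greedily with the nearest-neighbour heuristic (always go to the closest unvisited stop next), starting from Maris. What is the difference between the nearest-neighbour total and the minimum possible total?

Excess over optimum: 10 m.

From Maris: Upland=8, Quarry=10, Dale=21, Sutton=23, Oak=24, Larch=28 → choose Upland (8).
From Upland: Quarry=18, Sutton=25, Oak=28, Dale=29, Larch=33 → choose Quarry (18).
From Quarry: Larch=21, Oak=22, Dale=28, Sutton=30 → choose Larch (21).
From Larch: Oak=5, Dale=7, Sutton=13 → choose Oak (5).
From Oak: Sutton=8, Dale=12 → choose Sutton (8).
From Sutton: Dale=20 → choose Dale (20).
NN route Maris → Upland → Quarry → Larch → Oak → Sutton → Dale → Maris costs 101.
Optimal: Maris → Quarry → Dale → Larch → Oak → Sutton → Upland → Maris costs 91 (by enumerating all 360 distinct tours).
Excess = 101 − 91 = 10.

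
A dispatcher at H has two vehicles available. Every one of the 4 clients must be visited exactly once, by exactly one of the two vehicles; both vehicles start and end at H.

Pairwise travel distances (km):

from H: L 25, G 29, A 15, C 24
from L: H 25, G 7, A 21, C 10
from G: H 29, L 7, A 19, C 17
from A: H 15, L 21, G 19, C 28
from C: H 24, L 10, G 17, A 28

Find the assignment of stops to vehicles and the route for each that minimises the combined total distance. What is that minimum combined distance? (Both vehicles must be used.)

Check every non-empty split of the stops between the two vehicles; for each half take its own optimal tour:
  {L} + {G, A, C}: 50 + 75 = 125
  {G} + {L, A, C}: 58 + 70 = 128
  {L, G} + {A, C}: 61 + 67 = 128
  {A} + {L, G, C}: 30 + 70 = 100
  {L, A} + {G, C}: 61 + 70 = 131
  {G, A} + {L, C}: 63 + 59 = 122
  … (7 splits in total)
Best: vehicle 1 H → A → H = 30; vehicle 2 H → G → L → C → H = 70; combined 100.

Minimum combined distance: 100 km.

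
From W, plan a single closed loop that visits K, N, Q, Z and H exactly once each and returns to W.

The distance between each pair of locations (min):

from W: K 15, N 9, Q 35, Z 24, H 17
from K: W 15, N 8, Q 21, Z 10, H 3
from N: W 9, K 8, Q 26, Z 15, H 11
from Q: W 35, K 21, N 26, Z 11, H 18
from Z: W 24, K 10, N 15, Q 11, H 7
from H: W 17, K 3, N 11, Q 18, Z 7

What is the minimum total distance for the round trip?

Minimum total distance: 71 min.

There are 60 distinct closed tours to check (reversals are equivalent).
W-K-N-Q-Z-H-W: 15+8+26+11+7+17 = 84
W-K-N-Q-H-Z-W: 15+8+26+18+7+24 = 98
W-K-N-Z-Q-H-W: 15+8+15+11+18+17 = 84
W-K-N-Z-H-Q-W: 15+8+15+7+18+35 = 98
W-K-N-H-Q-Z-W: 15+8+11+18+11+24 = 87
W-K-N-H-Z-Q-W: 15+8+11+7+11+35 = 87
W-K-Q-N-Z-H-W: 15+21+26+15+7+17 = 101
W-K-Q-N-H-Z-W: 15+21+26+11+7+24 = 104
W-K-Q-Z-N-H-W: 15+21+11+15+11+17 = 90
W-K-Q-Z-H-N-W: 15+21+11+7+11+9 = 74
W-K-Q-H-N-Z-W: 15+21+18+11+15+24 = 104
W-K-Q-H-Z-N-W: 15+21+18+7+15+9 = 85
W-K-Z-N-Q-H-W: 15+10+15+26+18+17 = 101
W-K-Z-N-H-Q-W: 15+10+15+11+18+35 = 104
… (46 more)
W-K-H-Q-Z-N-W: 15+3+18+11+15+9 = 71  ← best
The minimum is 71.
One optimal route: W → K → H → Q → Z → N → W (or its reverse).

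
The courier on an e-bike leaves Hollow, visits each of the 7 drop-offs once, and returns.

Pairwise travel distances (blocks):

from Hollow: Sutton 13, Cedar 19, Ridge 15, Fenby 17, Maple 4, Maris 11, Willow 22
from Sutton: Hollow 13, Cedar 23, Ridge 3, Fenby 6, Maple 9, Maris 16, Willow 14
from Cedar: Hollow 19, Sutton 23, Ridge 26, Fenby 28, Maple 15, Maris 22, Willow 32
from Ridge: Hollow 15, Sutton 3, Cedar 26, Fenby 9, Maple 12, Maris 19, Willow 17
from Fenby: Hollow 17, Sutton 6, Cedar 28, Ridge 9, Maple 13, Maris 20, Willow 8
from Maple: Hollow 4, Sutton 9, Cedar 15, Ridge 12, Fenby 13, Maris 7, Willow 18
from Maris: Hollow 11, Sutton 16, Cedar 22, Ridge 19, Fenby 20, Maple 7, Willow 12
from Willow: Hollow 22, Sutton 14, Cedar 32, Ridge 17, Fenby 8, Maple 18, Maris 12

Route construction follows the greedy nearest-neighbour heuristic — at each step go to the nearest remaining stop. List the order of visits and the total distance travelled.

Nearest-neighbour total = 85 blocks; route Hollow → Maple → Maris → Willow → Fenby → Sutton → Ridge → Cedar → Hollow.

Hollow → [Maple:4 / Maris:11 / Sutton:13 / Ridge:15 / Fenby:17 / Cedar:19 / Willow:22] → Maple (4)
Maple → [Maris:7 / Sutton:9 / Ridge:12 / Fenby:13 / Cedar:15 / Willow:18] → Maris (7)
Maris → [Willow:12 / Sutton:16 / Ridge:19 / Fenby:20 / Cedar:22] → Willow (12)
Willow → [Fenby:8 / Sutton:14 / Ridge:17 / Cedar:32] → Fenby (8)
Fenby → [Sutton:6 / Ridge:9 / Cedar:28] → Sutton (6)
Sutton → [Ridge:3 / Cedar:23] → Ridge (3)
Ridge → [Cedar:26] → Cedar (26)
Return Cedar→Hollow: 19.
Total = 4 + 7 + 12 + 8 + 6 + 3 + 26 + 19 = 85.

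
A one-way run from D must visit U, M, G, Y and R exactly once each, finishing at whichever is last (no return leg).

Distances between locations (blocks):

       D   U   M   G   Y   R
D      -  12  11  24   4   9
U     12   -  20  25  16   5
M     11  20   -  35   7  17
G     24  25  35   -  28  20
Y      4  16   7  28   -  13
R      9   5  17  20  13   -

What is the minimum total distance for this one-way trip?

There are 5! = 120 possible orderings.
D - U - M - G - Y - R: 12+20+35+28+13 = 108
D - U - M - G - R - Y: 12+20+35+20+13 = 100
D - U - M - Y - G - R: 12+20+7+28+20 = 87
D - U - M - Y - R - G: 12+20+7+13+20 = 72
D - U - M - R - G - Y: 12+20+17+20+28 = 97
D - U - M - R - Y - G: 12+20+17+13+28 = 90
D - U - G - M - Y - R: 12+25+35+7+13 = 92
D - U - G - M - R - Y: 12+25+35+17+13 = 102
D - U - G - Y - M - R: 12+25+28+7+17 = 89
D - U - G - Y - R - M: 12+25+28+13+17 = 95
D - U - G - R - M - Y: 12+25+20+17+7 = 81
D - U - G - R - Y - M: 12+25+20+13+7 = 77
D - U - Y - M - G - R: 12+16+7+35+20 = 90
D - U - Y - M - R - G: 12+16+7+17+20 = 72
… (106 more)
D - Y - M - U - R - G: 4+7+20+5+20 = 56  ← best
The minimum is 56.
One shortest path: D → Y → M → U → R → G.

Minimum one-way distance = 56 blocks.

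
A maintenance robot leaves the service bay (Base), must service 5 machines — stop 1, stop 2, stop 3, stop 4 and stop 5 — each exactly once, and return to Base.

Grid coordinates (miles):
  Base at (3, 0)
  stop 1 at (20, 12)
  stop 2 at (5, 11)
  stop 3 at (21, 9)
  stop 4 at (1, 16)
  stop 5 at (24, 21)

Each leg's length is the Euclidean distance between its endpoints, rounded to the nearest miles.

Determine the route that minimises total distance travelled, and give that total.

With 5 stops there are 5!/2 = 60 distinct round trips (a route and its reverse cost the same).
Base→stop 1→stop 2→stop 3→stop 4→stop 5→Base: 21+15+16+21+24+30 = 127
Base→stop 1→stop 2→stop 3→stop 5→stop 4→Base: 21+15+16+12+24+16 = 104
Base→stop 1→stop 2→stop 4→stop 3→stop 5→Base: 21+15+6+21+12+30 = 105
Base→stop 1→stop 2→stop 4→stop 5→stop 3→Base: 21+15+6+24+12+20 = 98
Base→stop 1→stop 2→stop 5→stop 3→stop 4→Base: 21+15+21+12+21+16 = 106
Base→stop 1→stop 2→stop 5→stop 4→stop 3→Base: 21+15+21+24+21+20 = 122
Base→stop 1→stop 3→stop 2→stop 4→stop 5→Base: 21+3+16+6+24+30 = 100
Base→stop 1→stop 3→stop 2→stop 5→stop 4→Base: 21+3+16+21+24+16 = 101
Base→stop 1→stop 3→stop 4→stop 2→stop 5→Base: 21+3+21+6+21+30 = 102
Base→stop 1→stop 3→stop 4→stop 5→stop 2→Base: 21+3+21+24+21+11 = 101
Base→stop 1→stop 3→stop 5→stop 2→stop 4→Base: 21+3+12+21+6+16 = 79
Base→stop 1→stop 3→stop 5→stop 4→stop 2→Base: 21+3+12+24+6+11 = 77
Base→stop 1→stop 4→stop 2→stop 3→stop 5→Base: 21+19+6+16+12+30 = 104
Base→stop 1→stop 4→stop 2→stop 5→stop 3→Base: 21+19+6+21+12+20 = 99
… (46 more)
Base→stop 2→stop 4→stop 5→stop 1→stop 3→Base: 11+6+24+10+3+20 = 74  ← best
The minimum is 74.
One optimal route: Base → stop 2 → stop 4 → stop 5 → stop 1 → stop 3 → Base (or its reverse).

74 miles — the shortest possible round trip.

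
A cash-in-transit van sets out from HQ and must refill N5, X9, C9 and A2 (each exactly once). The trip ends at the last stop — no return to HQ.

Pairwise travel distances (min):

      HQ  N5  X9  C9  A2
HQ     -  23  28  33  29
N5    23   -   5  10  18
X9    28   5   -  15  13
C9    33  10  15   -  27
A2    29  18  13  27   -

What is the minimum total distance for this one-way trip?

57 min — the minimum one-way total.

There are 4! = 24 possible orderings.
HQ→N5→X9→C9→A2: 23+5+15+27 = 70
HQ→N5→X9→A2→C9: 23+5+13+27 = 68
HQ→N5→C9→X9→A2: 23+10+15+13 = 61
HQ→N5→C9→A2→X9: 23+10+27+13 = 73
HQ→N5→A2→X9→C9: 23+18+13+15 = 69
HQ→N5→A2→C9→X9: 23+18+27+15 = 83
HQ→X9→N5→C9→A2: 28+5+10+27 = 70
HQ→X9→N5→A2→C9: 28+5+18+27 = 78
HQ→X9→C9→N5→A2: 28+15+10+18 = 71
HQ→X9→C9→A2→N5: 28+15+27+18 = 88
HQ→X9→A2→N5→C9: 28+13+18+10 = 69
HQ→X9→A2→C9→N5: 28+13+27+10 = 78
HQ→C9→N5→X9→A2: 33+10+5+13 = 61
HQ→C9→N5→A2→X9: 33+10+18+13 = 74
… (10 more)
HQ→A2→X9→N5→C9: 29+13+5+10 = 57  ← best
The minimum is 57.
One shortest path: HQ → A2 → X9 → N5 → C9.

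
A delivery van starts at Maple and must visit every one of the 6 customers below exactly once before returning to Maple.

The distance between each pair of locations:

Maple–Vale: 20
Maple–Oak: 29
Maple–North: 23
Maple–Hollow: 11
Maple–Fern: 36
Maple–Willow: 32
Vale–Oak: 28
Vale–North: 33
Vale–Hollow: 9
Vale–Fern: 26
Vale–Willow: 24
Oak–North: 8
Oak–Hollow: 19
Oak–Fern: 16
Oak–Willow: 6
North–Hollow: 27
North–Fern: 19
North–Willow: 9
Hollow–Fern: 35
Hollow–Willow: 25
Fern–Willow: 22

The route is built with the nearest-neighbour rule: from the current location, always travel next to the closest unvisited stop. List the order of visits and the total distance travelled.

At Maple the remaining stops are Hollow 11, Vale 20, North 23, Oak 29, Willow 32, Fern 36; go to Hollow.
At Hollow the remaining stops are Vale 9, Oak 19, Willow 25, North 27, Fern 35; go to Vale.
At Vale the remaining stops are Willow 24, Fern 26, Oak 28, North 33; go to Willow.
At Willow the remaining stops are Oak 6, North 9, Fern 22; go to Oak.
At Oak the remaining stops are North 8, Fern 16; go to North.
At North the remaining stops are Fern 19; go to Fern.
Return Fern→Maple: 36.
Total = 11 + 9 + 24 + 6 + 8 + 19 + 36 = 113.

Total distance 113 via the nearest-neighbour route Maple → Hollow → Vale → Willow → Oak → North → Fern → Maple.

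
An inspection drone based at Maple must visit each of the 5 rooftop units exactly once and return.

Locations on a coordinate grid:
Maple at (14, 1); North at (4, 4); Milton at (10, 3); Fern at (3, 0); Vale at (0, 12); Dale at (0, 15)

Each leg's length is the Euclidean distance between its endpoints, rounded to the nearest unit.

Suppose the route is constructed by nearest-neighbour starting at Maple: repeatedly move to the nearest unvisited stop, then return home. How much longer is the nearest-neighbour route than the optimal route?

From Maple: Milton=4, North=10, Fern=11, Vale=18, Dale=20 → choose Milton (4).
From Milton: North=6, Fern=8, Vale=13, Dale=16 → choose North (6).
From North: Fern=4, Vale=9, Dale=12 → choose Fern (4).
From Fern: Vale=12, Dale=15 → choose Vale (12).
From Vale: Dale=3 → choose Dale (3).
NN route Maple → Milton → North → Fern → Vale → Dale → Maple costs 49.
Optimal: Maple → Milton → Vale → Dale → North → Fern → Maple costs 47 (by enumerating all 60 distinct tours).
Excess = 49 − 47 = 2.

Excess over optimum: 2.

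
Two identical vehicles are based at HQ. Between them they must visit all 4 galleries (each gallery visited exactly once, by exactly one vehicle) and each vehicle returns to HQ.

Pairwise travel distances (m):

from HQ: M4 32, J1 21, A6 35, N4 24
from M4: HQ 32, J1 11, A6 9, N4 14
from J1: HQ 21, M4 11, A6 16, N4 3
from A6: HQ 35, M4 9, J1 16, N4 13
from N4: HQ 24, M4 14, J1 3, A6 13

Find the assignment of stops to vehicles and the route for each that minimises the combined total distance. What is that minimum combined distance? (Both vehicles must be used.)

There are 2^3 − 1 = 7 ways to divide the 4 stops into two non-empty groups. For each, the best each vehicle can do is its own shortest tour through its group:
  {M4} + {J1, A6, N4}: 64 + 72 = 136
  {J1} + {M4, A6, N4}: 42 + 78 = 120
  {M4, J1} + {A6, N4}: 64 + 72 = 136
  {A6} + {M4, J1, N4}: 70 + 70 = 140
  {M4, A6} + {J1, N4}: 76 + 48 = 124
  {J1, A6} + {M4, N4}: 72 + 70 = 142
  … (7 splits in total)
Best: vehicle 1 HQ → J1 → HQ = 42; vehicle 2 HQ → M4 → A6 → N4 → HQ = 78; combined 120.

120 m — the smallest possible combined total.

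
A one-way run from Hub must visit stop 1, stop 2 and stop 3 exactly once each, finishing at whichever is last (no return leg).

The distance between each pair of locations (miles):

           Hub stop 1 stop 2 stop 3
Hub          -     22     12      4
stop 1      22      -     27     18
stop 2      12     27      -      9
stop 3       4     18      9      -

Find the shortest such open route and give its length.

39 miles — the minimum one-way total.

There are 3! = 6 possible orderings.
Hub - stop 1 - stop 2 - stop 3: 22+27+9 = 58
Hub - stop 1 - stop 3 - stop 2: 22+18+9 = 49
Hub - stop 2 - stop 1 - stop 3: 12+27+18 = 57
Hub - stop 2 - stop 3 - stop 1: 12+9+18 = 39
Hub - stop 3 - stop 1 - stop 2: 4+18+27 = 49
Hub - stop 3 - stop 2 - stop 1: 4+9+27 = 40
The minimum is 39.
One shortest path: Hub → stop 2 → stop 3 → stop 1.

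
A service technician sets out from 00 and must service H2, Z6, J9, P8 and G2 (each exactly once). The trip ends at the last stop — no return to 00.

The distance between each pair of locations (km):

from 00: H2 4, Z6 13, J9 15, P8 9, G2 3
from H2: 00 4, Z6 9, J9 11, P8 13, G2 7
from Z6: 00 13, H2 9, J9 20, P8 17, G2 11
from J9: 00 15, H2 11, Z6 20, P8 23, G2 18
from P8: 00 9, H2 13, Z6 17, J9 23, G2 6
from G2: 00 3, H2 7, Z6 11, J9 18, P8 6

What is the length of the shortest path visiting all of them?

46 km — the minimum one-way total.

There are 5! = 120 possible orderings.
00 - H2 - Z6 - J9 - P8 - G2: 4+9+20+23+6 = 62
00 - H2 - Z6 - J9 - G2 - P8: 4+9+20+18+6 = 57
00 - H2 - Z6 - P8 - J9 - G2: 4+9+17+23+18 = 71
00 - H2 - Z6 - P8 - G2 - J9: 4+9+17+6+18 = 54
00 - H2 - Z6 - G2 - J9 - P8: 4+9+11+18+23 = 65
00 - H2 - Z6 - G2 - P8 - J9: 4+9+11+6+23 = 53
00 - H2 - J9 - Z6 - P8 - G2: 4+11+20+17+6 = 58
00 - H2 - J9 - Z6 - G2 - P8: 4+11+20+11+6 = 52
00 - H2 - J9 - P8 - Z6 - G2: 4+11+23+17+11 = 66
00 - H2 - J9 - P8 - G2 - Z6: 4+11+23+6+11 = 55
00 - H2 - J9 - G2 - Z6 - P8: 4+11+18+11+17 = 61
00 - H2 - J9 - G2 - P8 - Z6: 4+11+18+6+17 = 56
00 - H2 - P8 - Z6 - J9 - G2: 4+13+17+20+18 = 72
00 - H2 - P8 - Z6 - G2 - J9: 4+13+17+11+18 = 63
… (106 more)
00 - P8 - G2 - Z6 - H2 - J9: 9+6+11+9+11 = 46  ← best
The minimum is 46.
One shortest path: 00 → P8 → G2 → Z6 → H2 → J9.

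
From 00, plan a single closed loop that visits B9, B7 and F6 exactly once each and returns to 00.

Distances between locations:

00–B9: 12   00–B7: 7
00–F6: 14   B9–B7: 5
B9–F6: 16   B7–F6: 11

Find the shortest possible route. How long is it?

Shortest round trip = 42.

With 3 stops there are 3!/2 = 3 distinct round trips (a route and its reverse cost the same).
00-B9-B7-F6-00: 12+5+11+14 = 42
00-B9-F6-B7-00: 12+16+11+7 = 46
00-B7-B9-F6-00: 7+5+16+14 = 42
The minimum is 42.
One optimal route: 00 → B9 → B7 → F6 → 00 (or its reverse).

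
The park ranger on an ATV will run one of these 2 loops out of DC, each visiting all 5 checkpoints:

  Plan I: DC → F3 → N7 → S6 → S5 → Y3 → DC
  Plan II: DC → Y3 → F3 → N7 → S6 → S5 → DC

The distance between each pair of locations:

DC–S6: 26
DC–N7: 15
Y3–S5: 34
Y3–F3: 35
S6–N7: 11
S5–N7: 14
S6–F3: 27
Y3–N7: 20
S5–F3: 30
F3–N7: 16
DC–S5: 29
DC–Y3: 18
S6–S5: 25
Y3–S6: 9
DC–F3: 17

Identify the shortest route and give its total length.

121 — Plan I is the shortest.

Plan I: 17 + 16 + 11 + 25 + 34 + 18 = 121
Plan II: 18 + 35 + 16 + 11 + 25 + 29 = 134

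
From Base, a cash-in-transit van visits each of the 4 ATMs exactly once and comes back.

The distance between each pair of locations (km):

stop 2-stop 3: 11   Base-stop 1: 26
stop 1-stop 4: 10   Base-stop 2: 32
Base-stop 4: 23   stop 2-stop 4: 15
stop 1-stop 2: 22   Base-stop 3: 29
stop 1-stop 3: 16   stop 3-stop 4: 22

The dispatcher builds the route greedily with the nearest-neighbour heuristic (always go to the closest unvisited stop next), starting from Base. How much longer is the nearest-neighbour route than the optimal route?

Excess over optimum: 1 km.

From Base: stop 4=23, stop 1=26, stop 3=29, stop 2=32 → choose stop 4 (23).
From stop 4: stop 1=10, stop 2=15, stop 3=22 → choose stop 1 (10).
From stop 1: stop 3=16, stop 2=22 → choose stop 3 (16).
From stop 3: stop 2=11 → choose stop 2 (11).
NN route Base → stop 4 → stop 1 → stop 3 → stop 2 → Base costs 92.
Optimal: Base → stop 1 → stop 3 → stop 2 → stop 4 → Base costs 91 (by enumerating all 12 distinct tours).
Excess = 92 − 91 = 1.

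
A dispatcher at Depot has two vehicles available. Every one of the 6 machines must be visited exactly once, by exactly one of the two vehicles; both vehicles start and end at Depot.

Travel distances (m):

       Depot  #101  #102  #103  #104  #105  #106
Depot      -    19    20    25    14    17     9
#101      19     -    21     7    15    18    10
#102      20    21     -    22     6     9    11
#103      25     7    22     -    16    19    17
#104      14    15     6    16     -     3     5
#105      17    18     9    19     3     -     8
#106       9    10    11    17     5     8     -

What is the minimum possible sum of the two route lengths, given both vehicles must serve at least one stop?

There are 2^5 − 1 = 31 ways to divide the 6 stops into two non-empty groups. For each, the best each vehicle can do is its own shortest tour through its group:
  {#101} + {#102, #103, #104, #105, #106}: 38 + 73 = 111
  {#102} + {#101, #103, #104, #105, #106}: 40 + 62 = 102
  {#101, #102} + {#103, #104, #105, #106}: 60 + 61 = 121
  {#103} + {#101, #102, #104, #105, #106}: 50 + 66 = 116
  {#101, #103} + {#102, #104, #105, #106}: 51 + 46 = 97
  {#102, #103} + {#101, #104, #105, #106}: 67 + 54 = 121
  … (31 splits in total)
  {#101, #102, #103, #104, #105} + {#106}: 74 + 18 = 92  ← best
Best: vehicle 1 Depot → #101 → #103 → #102 → #104 → #105 → Depot = 74; vehicle 2 Depot → #106 → Depot = 18; combined 92.

Minimum combined distance: 92 m.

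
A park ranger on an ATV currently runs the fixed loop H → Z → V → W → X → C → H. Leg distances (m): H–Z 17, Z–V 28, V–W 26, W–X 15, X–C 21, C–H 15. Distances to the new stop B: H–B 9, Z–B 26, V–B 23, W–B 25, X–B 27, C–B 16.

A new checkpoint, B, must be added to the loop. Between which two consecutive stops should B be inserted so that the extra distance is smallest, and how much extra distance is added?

Insertion cost between consecutive stops i–j is d(i,B) + d(B,j) − d(i,j):
  between H and Z: 9 + 26 − 17 = 18
  between Z and V: 26 + 23 − 28 = 21
  between V and W: 23 + 25 − 26 = 22
  between W and X: 25 + 27 − 15 = 37
  between X and C: 27 + 16 − 21 = 22
  between C and H: 16 + 9 − 15 = 10
Cheapest insertion is between C and H, adding 10.
New total = 122 + 10 = 132.

Adding 10 m by placing B on the C–H leg.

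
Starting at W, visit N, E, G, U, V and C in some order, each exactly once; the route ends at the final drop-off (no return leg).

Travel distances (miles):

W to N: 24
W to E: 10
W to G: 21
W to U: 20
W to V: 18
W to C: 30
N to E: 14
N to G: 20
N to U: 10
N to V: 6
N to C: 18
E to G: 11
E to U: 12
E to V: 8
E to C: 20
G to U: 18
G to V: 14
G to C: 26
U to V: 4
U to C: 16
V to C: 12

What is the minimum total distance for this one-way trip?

There are 6! = 720 possible orderings.
W - N - E - G - U - V - C: 24+14+11+18+4+12 = 83
W - N - E - G - U - C - V: 24+14+11+18+16+12 = 95
W - N - E - G - V - U - C: 24+14+11+14+4+16 = 83
W - N - E - G - V - C - U: 24+14+11+14+12+16 = 91
W - N - E - G - C - U - V: 24+14+11+26+16+4 = 95
W - N - E - G - C - V - U: 24+14+11+26+12+4 = 91
W - N - E - U - G - V - C: 24+14+12+18+14+12 = 94
W - N - E - U - G - C - V: 24+14+12+18+26+12 = 106
… (712 more)
W - E - G - N - U - V - C: 10+11+20+10+4+12 = 67  ← best
The minimum is 67.
One shortest path: W → E → G → N → U → V → C.

67 miles — the minimum one-way total.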